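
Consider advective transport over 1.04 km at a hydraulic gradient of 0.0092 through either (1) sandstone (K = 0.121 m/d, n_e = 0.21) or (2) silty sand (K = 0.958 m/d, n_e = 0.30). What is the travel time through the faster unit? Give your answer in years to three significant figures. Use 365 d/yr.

Unit 1 (sandstone): v = 0.121×0.0092/0.21 = 0.005301 m/d, t = 1040/0.005301 = 196200 d
Unit 2 (silty sand): v = 0.958×0.0092/0.30 = 0.02938 m/d, t = 1040/0.02938 = 35400 d
Faster: 35400 d / 365 = 97.0 yr

97.0 years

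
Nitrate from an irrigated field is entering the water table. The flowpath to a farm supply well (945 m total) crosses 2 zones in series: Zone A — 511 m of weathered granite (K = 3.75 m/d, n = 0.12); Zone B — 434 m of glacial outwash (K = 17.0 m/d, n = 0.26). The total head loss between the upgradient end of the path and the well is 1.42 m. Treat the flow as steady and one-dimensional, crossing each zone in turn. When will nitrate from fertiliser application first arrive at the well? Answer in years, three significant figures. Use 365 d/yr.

54.4 years

Continuity: the same q passes through each zone, so ΔH = q·Σ(L_j/K_j) — the zones act as resistances in series.
Σ(L/K) = 511/3.75 + 434/17.0 = 136.3 + 25.53 = 161.8 d
q = ΔH / Σ(L/K) = 1.42 / 161.8 = 0.008776 m/d (same in every zone)
Zone A: v = q/n = 0.008776/0.12 = 0.07314 m/d → t_A = 511/0.07314 = 6987 d
Zone B: v = q/n = 0.008776/0.26 = 0.03376 m/d → t_B = 434/0.03376 = 12860 d
Total t = 6987 + 12860 = 19840 d
   = 19840 / 365 = 54.4 yr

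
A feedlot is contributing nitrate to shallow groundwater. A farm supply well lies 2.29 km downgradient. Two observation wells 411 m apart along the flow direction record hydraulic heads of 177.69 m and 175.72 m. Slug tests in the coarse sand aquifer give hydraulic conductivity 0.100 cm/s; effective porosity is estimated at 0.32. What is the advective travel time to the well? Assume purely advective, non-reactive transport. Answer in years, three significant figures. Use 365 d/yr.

4.85 years

Hydraulic gradient i = (177.69 − 175.72) / 411 = 1.97 / 411 = 0.004793
K = 0.100 cm/s × 864 = 86.40 m/d
Darcy flux q = K·i = 86.40 × 0.004793 = 0.4141 m/d
Average linear velocity = 0.4141 / 0.32 = 1.294 m/d
L = 2.29 km = 2290 m
t = L / v = 2290 / 1.294 = 1769 d
   = 1769 / 365 = 4.85 yr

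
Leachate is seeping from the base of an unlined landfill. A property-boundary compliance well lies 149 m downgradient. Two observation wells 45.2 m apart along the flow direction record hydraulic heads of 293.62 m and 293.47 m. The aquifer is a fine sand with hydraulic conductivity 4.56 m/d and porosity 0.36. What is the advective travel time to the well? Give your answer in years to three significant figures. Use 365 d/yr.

Hydraulic gradient i = (293.62 − 293.47) / 45.2 = 0.15 / 45.2 = 0.003319
Darcy flux q = K·i = 4.56 × 0.003319 = 0.01513 m/d
Seepage velocity v = q / n = 0.01513 / 0.36 = 0.04204 m/d
t = L / v = 149 / 0.04204 = 3545 d
   = 3545 / 365 = 9.71 yr

9.71 years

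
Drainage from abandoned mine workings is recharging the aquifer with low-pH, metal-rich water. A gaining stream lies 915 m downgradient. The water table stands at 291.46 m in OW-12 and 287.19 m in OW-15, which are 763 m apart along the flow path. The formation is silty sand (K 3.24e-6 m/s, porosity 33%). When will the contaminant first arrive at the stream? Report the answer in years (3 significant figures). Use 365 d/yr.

Hydraulic gradient i = (291.46 − 287.19) / 763 = 4.27 / 763 = 0.005596
K = 3.24e-6 m/s × 86400 s/d = 0.2799 m/d
q = Ki = 0.2799 × 0.005596 = 0.001567 m/d
Average linear velocity = 0.001567 / 0.33 = 0.004747 m/d
t = L / v = 915 / 0.004747 = 192700 d
   = 192700 / 365 = 528 yr

528 years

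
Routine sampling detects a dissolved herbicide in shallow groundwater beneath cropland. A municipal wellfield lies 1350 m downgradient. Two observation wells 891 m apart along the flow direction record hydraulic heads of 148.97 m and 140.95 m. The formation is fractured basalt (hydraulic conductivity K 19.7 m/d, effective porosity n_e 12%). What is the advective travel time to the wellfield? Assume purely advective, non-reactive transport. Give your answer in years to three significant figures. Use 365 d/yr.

Hydraulic gradient i = (148.97 − 140.95) / 891 = 8.02 / 891 = 0.009001
Specific discharge q = 19.7 × 0.009001 = 0.1773 m/d
v_s = q/n_e = 0.1773/0.12 = 1.478 m/d
t = L / v = 1350 / 1.478 = 913.6 d
   = 913.6 / 365 = 2.50 yr

2.50 years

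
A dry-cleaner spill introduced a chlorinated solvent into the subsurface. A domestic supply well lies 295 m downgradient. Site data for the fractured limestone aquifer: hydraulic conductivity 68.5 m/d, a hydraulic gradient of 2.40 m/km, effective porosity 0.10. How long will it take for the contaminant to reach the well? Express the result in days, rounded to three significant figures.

Darcy flux q = K·i = 68.5 × 0.0024 = 0.1644 m/d
Average linear velocity = 0.1644 / 0.10 = 1.644 m/d
t = L / v = 295 / 1.644 = 179.4 d

179 days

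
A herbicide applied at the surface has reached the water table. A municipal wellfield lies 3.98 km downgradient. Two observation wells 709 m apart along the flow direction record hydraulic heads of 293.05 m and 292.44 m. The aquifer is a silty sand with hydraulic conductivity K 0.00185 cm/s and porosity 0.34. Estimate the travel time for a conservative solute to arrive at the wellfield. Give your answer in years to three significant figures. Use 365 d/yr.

2700 years

Hydraulic gradient i = (293.05 − 292.44) / 709 = 0.61 / 709 = 8.604e-4
K = 0.00185 cm/s × 864 = 1.598 m/d
Specific discharge q = 1.598 × 8.604e-4 = 0.001375 m/d
Seepage velocity v = q / n = 0.001375 / 0.34 = 0.004045 m/d
L = 3.98 km = 3980 m
t = L / v = 3980 / 0.004045 = 984000 d
   = 984000 / 365 = 2700 yr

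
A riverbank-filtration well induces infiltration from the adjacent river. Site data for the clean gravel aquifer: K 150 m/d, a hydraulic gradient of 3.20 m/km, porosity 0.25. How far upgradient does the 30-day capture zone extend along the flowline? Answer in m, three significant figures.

57.6 m

Specific discharge q = 150 × 0.0032 = 0.4800 m/d
Average linear velocity = 0.4800 / 0.25 = 1.920 m/d
L = v × T = 1.920 × 30 = 57.60 m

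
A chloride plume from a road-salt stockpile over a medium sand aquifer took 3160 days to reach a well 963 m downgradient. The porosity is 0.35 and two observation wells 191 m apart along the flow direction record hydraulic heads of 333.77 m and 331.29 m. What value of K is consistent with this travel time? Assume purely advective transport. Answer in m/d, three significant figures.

Hydraulic gradient i = (333.77 − 331.29) / 191 = 2.48 / 191 = 0.01298
v = L / t = 963 / 3160 = 0.3047 m/d
K = v · n / i = 0.3047 × 0.35 / 0.01298 = 8.21 m/d

8.21 m/d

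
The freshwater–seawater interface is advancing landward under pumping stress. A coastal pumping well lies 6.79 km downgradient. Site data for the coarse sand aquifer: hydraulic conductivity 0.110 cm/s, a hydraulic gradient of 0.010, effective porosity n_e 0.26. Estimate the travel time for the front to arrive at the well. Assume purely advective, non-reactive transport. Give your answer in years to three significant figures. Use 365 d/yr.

5.09 years

K = 0.110 cm/s × 864 = 95.04 m/d
q = Ki = 95.04 × 0.010 = 0.9504 m/d
Seepage velocity v = q / n = 0.9504 / 0.26 = 3.655 m/d
L = 6.79 km = 6790 m
t = L / v = 6790 / 3.655 = 1858 d
   = 1858 / 365 = 5.09 yr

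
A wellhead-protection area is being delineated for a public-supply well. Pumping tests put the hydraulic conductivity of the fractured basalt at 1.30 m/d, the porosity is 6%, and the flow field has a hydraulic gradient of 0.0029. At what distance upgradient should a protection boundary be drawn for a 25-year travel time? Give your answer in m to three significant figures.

573 m

q = Ki = 1.30 × 0.0029 = 0.003770 m/d
v = Ki/n = 1.30·0.0029/0.06 = 0.06283 m/d
T = 25 yr × 365 = 9125 d
L = v × T = 0.06283 × 9125 = 573.4 m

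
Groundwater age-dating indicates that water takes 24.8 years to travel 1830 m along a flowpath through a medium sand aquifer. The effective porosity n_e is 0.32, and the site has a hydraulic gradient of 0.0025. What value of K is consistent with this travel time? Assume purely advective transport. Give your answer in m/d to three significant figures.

t = 24.8 years = 9052 d
v = L / t = 1830 / 9052 = 0.2022 m/d
K = v · n / i = 0.2022 × 0.32 / 0.0025 = 25.9 m/d

25.9 m/d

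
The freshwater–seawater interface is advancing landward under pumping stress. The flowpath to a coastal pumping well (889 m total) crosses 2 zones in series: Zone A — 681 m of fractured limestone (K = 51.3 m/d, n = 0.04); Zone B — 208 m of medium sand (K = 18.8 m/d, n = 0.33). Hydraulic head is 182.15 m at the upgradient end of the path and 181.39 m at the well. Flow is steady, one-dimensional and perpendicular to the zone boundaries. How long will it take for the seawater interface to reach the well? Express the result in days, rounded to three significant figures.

Total head drop ΔH = 182.15 − 181.39 = 0.76 m
Continuity: the same q passes through each zone, so ΔH = q·Σ(L_j/K_j) — the zones act as resistances in series.
Σ(L/K) = 681/51.3 + 208/18.8 = 13.27 + 11.06 = 24.34 d
q = ΔH / Σ(L/K) = 0.76 / 24.34 = 0.03123 m/d (same in every zone)
Zone A: v = q/n = 0.03123/0.04 = 0.7807 m/d → t_A = 681/0.7807 = 872.3 d
Zone B: v = q/n = 0.03123/0.33 = 0.09462 m/d → t_B = 208/0.09462 = 2198 d
Total t = 872.3 + 2198 = 3071 d

3070 days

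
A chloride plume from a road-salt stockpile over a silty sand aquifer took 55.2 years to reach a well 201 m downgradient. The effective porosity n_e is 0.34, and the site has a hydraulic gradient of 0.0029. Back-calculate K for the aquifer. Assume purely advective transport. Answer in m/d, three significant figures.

t = 55.2 years = 20150 d
v = L / t = 201 / 20150 = 0.009976 m/d
K = v · n / i = 0.009976 × 0.34 / 0.0029 = 1.17 m/d

1.17 m/d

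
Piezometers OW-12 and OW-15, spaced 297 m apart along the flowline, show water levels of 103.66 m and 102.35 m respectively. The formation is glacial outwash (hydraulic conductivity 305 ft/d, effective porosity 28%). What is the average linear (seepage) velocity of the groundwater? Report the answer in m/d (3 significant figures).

1.46 m/d

Hydraulic gradient i = (103.66 − 102.35) / 297 = 1.31 / 297 = 0.004411
K = 305 ft/d × 0.3048 = 92.96 m/d
Specific discharge q = 92.96 × 0.004411 = 0.4100 m/d
Average linear velocity = 0.4100 / 0.28 = 1.464 m/d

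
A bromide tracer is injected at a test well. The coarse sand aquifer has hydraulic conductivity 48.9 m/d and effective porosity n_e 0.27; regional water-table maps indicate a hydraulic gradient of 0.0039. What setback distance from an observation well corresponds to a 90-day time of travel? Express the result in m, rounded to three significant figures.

63.6 m

q = Ki = 48.9 × 0.0039 = 0.1907 m/d
v = Ki/n = 48.9·0.0039/0.27 = 0.7063 m/d
L = v × T = 0.7063 × 90 = 63.57 m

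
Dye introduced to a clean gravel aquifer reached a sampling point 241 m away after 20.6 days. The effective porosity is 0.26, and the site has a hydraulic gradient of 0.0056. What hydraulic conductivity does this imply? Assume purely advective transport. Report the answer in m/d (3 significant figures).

543 m/d

v = L / t = 241 / 20.6 = 11.70 m/d
K = v · n / i = 11.70 × 0.26 / 0.0056 = 543 m/d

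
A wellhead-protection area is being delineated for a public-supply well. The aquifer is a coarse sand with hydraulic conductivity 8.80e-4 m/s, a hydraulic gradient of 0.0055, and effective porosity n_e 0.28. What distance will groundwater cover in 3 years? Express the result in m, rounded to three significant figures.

K = 8.80e-4 m/s × 86400 s/d = 76.03 m/d
q = Ki = 76.03 × 0.0055 = 0.4182 m/d
Seepage velocity v = q / n = 0.4182 / 0.28 = 1.493 m/d
T = 3 yr × 365 = 1095 d
L = v × T = 1.493 × 1095 = 1635 m

1640 m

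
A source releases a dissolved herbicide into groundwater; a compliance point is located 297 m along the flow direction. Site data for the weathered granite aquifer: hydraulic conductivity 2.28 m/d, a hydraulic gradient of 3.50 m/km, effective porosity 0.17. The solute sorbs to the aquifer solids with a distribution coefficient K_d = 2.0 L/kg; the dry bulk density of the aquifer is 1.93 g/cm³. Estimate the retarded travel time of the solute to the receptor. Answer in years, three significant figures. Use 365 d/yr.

Specific discharge q = 2.28 × 0.0035 = 0.007980 m/d
Seepage velocity v = q / n = 0.007980 / 0.17 = 0.04694 m/d
Retardation R = 1 + ρ_b·K_d/n = 1 + 1.93×2.0/0.17 = 23.71
Contaminant velocity v_c = v/R = 0.04694/23.71 = 0.001980 m/d
t = L/v_c = 297/0.001980 = 150000 d
   = 150000/365 = 411 yr

411 years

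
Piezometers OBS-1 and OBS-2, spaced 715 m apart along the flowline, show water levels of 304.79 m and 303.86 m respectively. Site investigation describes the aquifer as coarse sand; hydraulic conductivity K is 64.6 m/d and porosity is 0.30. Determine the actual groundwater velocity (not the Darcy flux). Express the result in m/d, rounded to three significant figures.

Hydraulic gradient i = (304.79 − 303.86) / 715 = 0.93 / 715 = 0.001301
Specific discharge q = 64.6 × 0.001301 = 0.08403 m/d
v_s = q/n_e = 0.08403/0.30 = 0.2801 m/d

0.280 m/d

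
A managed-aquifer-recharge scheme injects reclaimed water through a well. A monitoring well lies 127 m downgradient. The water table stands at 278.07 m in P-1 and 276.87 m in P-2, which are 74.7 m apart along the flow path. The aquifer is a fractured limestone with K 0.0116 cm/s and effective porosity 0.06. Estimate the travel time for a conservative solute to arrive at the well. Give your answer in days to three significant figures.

Hydraulic gradient i = (278.07 − 276.87) / 74.7 = 1.20 / 74.7 = 0.01606
K = 0.0116 cm/s × 864 = 10.02 m/d
q = Ki = 10.02 × 0.01606 = 0.1610 m/d
Average linear velocity = 0.1610 / 0.06 = 2.683 m/d
t = L / v = 127 / 2.683 = 47.33 d

47.3 days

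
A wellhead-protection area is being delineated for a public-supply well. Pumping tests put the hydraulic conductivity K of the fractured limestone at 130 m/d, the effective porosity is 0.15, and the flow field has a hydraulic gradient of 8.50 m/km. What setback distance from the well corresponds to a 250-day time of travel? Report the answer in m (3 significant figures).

1840 m

Darcy flux q = K·i = 130 × 0.0085 = 1.105 m/d
v = Ki/n = 130·0.0085/0.15 = 7.367 m/d
L = v × T = 7.367 × 250 = 1842 m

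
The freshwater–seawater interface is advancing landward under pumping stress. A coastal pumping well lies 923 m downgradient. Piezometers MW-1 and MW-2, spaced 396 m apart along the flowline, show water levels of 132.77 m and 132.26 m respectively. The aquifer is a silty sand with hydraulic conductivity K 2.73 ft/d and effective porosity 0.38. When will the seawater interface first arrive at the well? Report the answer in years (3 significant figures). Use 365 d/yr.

Hydraulic gradient i = (132.77 − 132.26) / 396 = 0.51 / 396 = 0.001288
K = 2.73 ft/d × 0.3048 = 0.8321 m/d
Specific discharge q = 0.8321 × 0.001288 = 0.001072 m/d
Average linear velocity = 0.001072 / 0.38 = 0.002820 m/d
t = L / v = 923 / 0.002820 = 327300 d
   = 327300 / 365 = 897 yr

897 years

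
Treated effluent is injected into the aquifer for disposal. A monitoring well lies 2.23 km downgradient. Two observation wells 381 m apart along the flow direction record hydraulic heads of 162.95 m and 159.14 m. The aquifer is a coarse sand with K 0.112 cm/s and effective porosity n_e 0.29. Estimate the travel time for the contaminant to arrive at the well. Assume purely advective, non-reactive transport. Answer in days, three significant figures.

668 days

Hydraulic gradient i = (162.95 − 159.14) / 381 = 3.81 / 381 = 0.01000
K = 0.112 cm/s × 864 = 96.77 m/d
q = Ki = 96.77 × 0.01000 = 0.9677 m/d
Seepage velocity v = q / n = 0.9677 / 0.29 = 3.337 m/d
L = 2.23 km = 2230 m
t = L / v = 2230 / 3.337 = 668.3 d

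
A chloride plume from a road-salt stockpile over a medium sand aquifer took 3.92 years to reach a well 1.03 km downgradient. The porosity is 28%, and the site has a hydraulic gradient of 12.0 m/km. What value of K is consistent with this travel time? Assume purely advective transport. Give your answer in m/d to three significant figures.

16.8 m/d

t = 3.92 years = 1431 d
L = 1.03 km = 1030 m
v = L / t = 1030 / 1431 = 0.7199 m/d
K = v · n / i = 0.7199 × 0.28 / 0.012 = 16.8 m/d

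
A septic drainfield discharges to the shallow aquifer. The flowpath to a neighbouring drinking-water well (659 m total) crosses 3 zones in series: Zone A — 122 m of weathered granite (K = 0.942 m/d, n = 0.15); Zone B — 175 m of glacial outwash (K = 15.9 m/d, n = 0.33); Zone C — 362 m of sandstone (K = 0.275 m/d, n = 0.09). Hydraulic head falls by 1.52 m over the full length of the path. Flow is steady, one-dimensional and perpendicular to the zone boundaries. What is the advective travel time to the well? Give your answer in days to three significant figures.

104000 days

Steady 1-D flow in series ⇒ the Darcy flux q is identical in every zone and the zone head losses add (resistances L/K in series).
Σ(L/K) = 122/0.942 + 175/15.9 + 362/0.275 = 129.5 + 11.01 + 1316 = 1457 d
q = ΔH / Σ(L/K) = 1.52 / 1457 = 0.001043 m/d (same in every zone)
Zone A: v = q/n = 0.001043/0.15 = 0.006955 m/d → t_A = 122/0.006955 = 17540 d
Zone B: v = q/n = 0.001043/0.33 = 0.003162 m/d → t_B = 175/0.003162 = 55350 d
Zone C: v = q/n = 0.001043/0.09 = 0.01159 m/d → t_C = 362/0.01159 = 31230 d
Total t = 17540 + 55350 + 31230 = 104100 d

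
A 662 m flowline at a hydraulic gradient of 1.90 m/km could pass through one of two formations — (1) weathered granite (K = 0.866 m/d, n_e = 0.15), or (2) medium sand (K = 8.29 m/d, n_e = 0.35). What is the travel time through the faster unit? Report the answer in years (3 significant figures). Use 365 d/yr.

40.3 years

Unit 1 (weathered granite): v = 0.866×0.0019/0.15 = 0.01097 m/d, t = 662/0.01097 = 60350 d
Unit 2 (medium sand): v = 8.29×0.0019/0.35 = 0.04500 m/d, t = 662/0.04500 = 14710 d
Faster: 14710 d / 365 = 40.3 yr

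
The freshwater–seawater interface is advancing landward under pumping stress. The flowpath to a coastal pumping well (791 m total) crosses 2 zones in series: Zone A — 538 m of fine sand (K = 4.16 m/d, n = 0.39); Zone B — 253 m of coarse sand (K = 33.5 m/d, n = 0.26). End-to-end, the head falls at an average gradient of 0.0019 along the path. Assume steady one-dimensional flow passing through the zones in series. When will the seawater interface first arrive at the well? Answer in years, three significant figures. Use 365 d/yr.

Steady 1-D flow in series ⇒ the Darcy flux q is identical in every zone and the zone head losses add (resistances L/K in series).
Σ(L/K) = 538/4.16 + 253/33.5 = 129.3 + 7.552 = 136.9 d
K_eq = L_total / Σ(L/K) = 791 / 136.9 = 5.779 m/d
q = K_eq · i = 5.779 × 0.0019 = 0.01098 m/d (same in every zone)
Zone A: v = q/n = 0.01098/0.39 = 0.02815 m/d → t_A = 538/0.02815 = 19110 d
Zone B: v = q/n = 0.01098/0.26 = 0.04223 m/d → t_B = 253/0.04223 = 5991 d
Total t = 19110 + 5991 = 25100 d
   = 25100 / 365 = 68.8 yr

68.8 years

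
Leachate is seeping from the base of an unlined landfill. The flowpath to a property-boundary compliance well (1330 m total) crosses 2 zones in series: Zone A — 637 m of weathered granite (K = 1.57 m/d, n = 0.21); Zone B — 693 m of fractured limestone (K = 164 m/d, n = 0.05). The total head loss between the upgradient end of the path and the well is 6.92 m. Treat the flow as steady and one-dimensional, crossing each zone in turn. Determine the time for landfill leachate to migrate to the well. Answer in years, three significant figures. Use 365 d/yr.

27.3 years

Continuity: the same q passes through each zone, so ΔH = q·Σ(L_j/K_j) — the zones act as resistances in series.
Σ(L/K) = 637/1.57 + 693/164 = 405.7 + 4.226 = 410.0 d
q = ΔH / Σ(L/K) = 6.92 / 410.0 = 0.01688 m/d (same in every zone)
Zone A: v = q/n = 0.01688/0.21 = 0.08038 m/d → t_A = 637/0.08038 = 7925 d
Zone B: v = q/n = 0.01688/0.05 = 0.3376 m/d → t_B = 693/0.3376 = 2053 d
Total t = 7925 + 2053 = 9978 d
   = 9978 / 365 = 27.3 yr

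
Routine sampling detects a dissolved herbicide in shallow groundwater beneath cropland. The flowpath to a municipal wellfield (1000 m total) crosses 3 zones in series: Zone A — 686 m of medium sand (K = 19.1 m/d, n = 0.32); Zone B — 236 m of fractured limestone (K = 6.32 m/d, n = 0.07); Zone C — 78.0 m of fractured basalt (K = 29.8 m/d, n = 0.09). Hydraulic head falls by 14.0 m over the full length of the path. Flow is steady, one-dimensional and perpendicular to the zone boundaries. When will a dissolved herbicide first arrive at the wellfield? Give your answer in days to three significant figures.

1320 days

Continuity: the same q passes through each zone, so ΔH = q·Σ(L_j/K_j) — the zones act as resistances in series.
Σ(L/K) = 686/19.1 + 236/6.32 + 78.0/29.8 = 35.92 + 37.34 + 2.617 = 75.88 d
q = ΔH / Σ(L/K) = 14.0 / 75.88 = 0.1845 m/d (same in every zone)
Zone A: v = q/n = 0.1845/0.32 = 0.5766 m/d → t_A = 686/0.5766 = 1190 d
Zone B: v = q/n = 0.1845/0.07 = 2.636 m/d → t_B = 236/2.636 = 89.53 d
Zone C: v = q/n = 0.1845/0.09 = 2.050 m/d → t_C = 78.0/2.050 = 38.05 d
Total t = 1190 + 89.53 + 38.05 = 1317 d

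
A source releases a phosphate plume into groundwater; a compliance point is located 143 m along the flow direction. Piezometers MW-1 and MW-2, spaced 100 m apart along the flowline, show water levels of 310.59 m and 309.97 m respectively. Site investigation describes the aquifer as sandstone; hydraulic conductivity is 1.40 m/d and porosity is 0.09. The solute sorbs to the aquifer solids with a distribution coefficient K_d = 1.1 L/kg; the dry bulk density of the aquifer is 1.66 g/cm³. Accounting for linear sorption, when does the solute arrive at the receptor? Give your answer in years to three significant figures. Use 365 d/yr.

Hydraulic gradient i = (310.59 − 309.97) / 100 = 0.62 / 100 = 0.006200
q = Ki = 1.40 × 0.006200 = 0.008680 m/d
v_s = q/n_e = 0.008680/0.09 = 0.09644 m/d
Retardation R = 1 + ρ_b·K_d/n = 1 + 1.66×1.1/0.09 = 21.29
Contaminant velocity v_c = v/R = 0.09644/21.29 = 0.004530 m/d
t = L/v_c = 143/0.004530 = 31570 d
   = 31570/365 = 86.5 yr

86.5 years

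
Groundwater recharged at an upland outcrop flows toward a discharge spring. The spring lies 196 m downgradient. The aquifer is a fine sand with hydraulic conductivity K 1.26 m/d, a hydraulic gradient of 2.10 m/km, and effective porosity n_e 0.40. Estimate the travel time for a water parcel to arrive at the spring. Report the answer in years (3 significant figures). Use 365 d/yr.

q = Ki = 1.26 × 0.0021 = 0.002646 m/d
v = Ki/n = 1.26·0.0021/0.40 = 0.006615 m/d
t = L / v = 196 / 0.006615 = 29630 d
   = 29630 / 365 = 81.2 yr

81.2 years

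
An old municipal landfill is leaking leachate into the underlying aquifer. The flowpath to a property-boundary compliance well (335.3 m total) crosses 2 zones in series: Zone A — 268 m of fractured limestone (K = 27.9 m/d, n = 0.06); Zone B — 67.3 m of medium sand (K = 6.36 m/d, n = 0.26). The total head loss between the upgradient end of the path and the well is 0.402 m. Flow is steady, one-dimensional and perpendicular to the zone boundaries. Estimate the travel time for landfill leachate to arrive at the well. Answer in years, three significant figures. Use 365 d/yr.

Continuity: the same q passes through each zone, so ΔH = q·Σ(L_j/K_j) — the zones act as resistances in series.
Σ(L/K) = 268/27.9 + 67.3/6.36 = 9.606 + 10.58 = 20.19 d
q = ΔH / Σ(L/K) = 0.402 / 20.19 = 0.01991 m/d (same in every zone)
Zone A: v = q/n = 0.01991/0.06 = 0.3319 m/d → t_A = 268/0.3319 = 807.5 d
Zone B: v = q/n = 0.01991/0.26 = 0.07659 m/d → t_B = 67.3/0.07659 = 878.7 d
Total t = 807.5 + 878.7 = 1686 d
   = 1686 / 365 = 4.62 yr

4.62 years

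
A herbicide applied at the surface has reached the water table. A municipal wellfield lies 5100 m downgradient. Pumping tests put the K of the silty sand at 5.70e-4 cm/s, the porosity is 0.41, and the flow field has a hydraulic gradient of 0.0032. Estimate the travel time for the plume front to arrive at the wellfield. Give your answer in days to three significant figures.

1.33e6 days

K = 5.70e-4 cm/s × 864 = 0.4925 m/d
Darcy flux q = K·i = 0.4925 × 0.0032 = 0.001576 m/d
v = Ki/n = 0.4925·0.0032/0.41 = 0.003844 m/d
t = L / v = 5100 / 0.003844 = 1.327e6 d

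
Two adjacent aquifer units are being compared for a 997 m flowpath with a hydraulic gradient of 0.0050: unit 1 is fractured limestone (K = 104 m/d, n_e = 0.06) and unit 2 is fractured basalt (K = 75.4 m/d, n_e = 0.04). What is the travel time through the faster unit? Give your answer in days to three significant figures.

Unit 1 (fractured limestone): v = 104×0.0050/0.06 = 8.667 m/d, t = 997/8.667 = 115.0 d
Unit 2 (fractured basalt): v = 75.4×0.0050/0.04 = 9.425 m/d, t = 997/9.425 = 105.8 d
Faster unit: t = 106 d

106 days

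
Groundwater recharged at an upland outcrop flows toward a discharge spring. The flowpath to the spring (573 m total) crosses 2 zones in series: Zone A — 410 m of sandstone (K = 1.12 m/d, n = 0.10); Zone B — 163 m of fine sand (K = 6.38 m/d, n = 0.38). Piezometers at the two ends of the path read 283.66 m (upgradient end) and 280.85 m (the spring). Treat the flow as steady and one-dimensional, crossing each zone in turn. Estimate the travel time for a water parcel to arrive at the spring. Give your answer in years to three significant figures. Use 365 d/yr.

Total head drop ΔH = 283.66 − 280.85 = 2.81 m
Steady 1-D flow in series ⇒ the Darcy flux q is identical in every zone and the zone head losses add (resistances L/K in series).
Σ(L/K) = 410/1.12 + 163/6.38 = 366.1 + 25.55 = 391.6 d
q = ΔH / Σ(L/K) = 2.81 / 391.6 = 0.007175 m/d (same in every zone)
Zone A: v = q/n = 0.007175/0.10 = 0.07175 m/d → t_A = 410/0.07175 = 5714 d
Zone B: v = q/n = 0.007175/0.38 = 0.01888 m/d → t_B = 163/0.01888 = 8632 d
Total t = 5714 + 8632 = 14350 d
   = 14350 / 365 = 39.3 yr

39.3 years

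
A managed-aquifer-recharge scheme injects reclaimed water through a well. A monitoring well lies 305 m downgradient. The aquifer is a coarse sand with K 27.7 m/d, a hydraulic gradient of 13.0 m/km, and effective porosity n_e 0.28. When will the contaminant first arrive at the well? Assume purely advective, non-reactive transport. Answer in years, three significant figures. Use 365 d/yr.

q = Ki = 27.7 × 0.013 = 0.3601 m/d
Average linear velocity = 0.3601 / 0.28 = 1.286 m/d
t = L / v = 305 / 1.286 = 237.2 d
   = 237.2 / 365 = 0.650 yr

0.650 years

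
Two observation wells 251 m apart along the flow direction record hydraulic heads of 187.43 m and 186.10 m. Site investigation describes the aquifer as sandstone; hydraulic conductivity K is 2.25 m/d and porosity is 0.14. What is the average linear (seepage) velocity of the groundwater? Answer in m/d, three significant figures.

Hydraulic gradient i = (187.43 − 186.10) / 251 = 1.33 / 251 = 0.005299
Darcy flux q = K·i = 2.25 × 0.005299 = 0.01192 m/d
v = Ki/n = 2.25·0.005299/0.14 = 0.08516 m/d

0.0852 m/d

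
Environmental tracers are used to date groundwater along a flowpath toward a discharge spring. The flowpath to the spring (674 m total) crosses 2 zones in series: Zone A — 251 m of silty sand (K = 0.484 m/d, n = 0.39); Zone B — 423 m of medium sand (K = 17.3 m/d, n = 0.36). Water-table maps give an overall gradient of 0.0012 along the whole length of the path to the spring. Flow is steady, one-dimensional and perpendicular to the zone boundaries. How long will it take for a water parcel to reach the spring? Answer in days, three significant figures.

Continuity: the same q passes through each zone, so ΔH = q·Σ(L_j/K_j) — the zones act as resistances in series.
Σ(L/K) = 251/0.484 + 423/17.3 = 518.6 + 24.45 = 543.0 d
K_eq = L_total / Σ(L/K) = 674 / 543.0 = 1.241 m/d
q = K_eq · i = 1.241 × 0.0012 = 0.001489 m/d (same in every zone)
Zone A: v = q/n = 0.001489/0.39 = 0.003819 m/d → t_A = 251/0.003819 = 65730 d
Zone B: v = q/n = 0.001489/0.36 = 0.004137 m/d → t_B = 423/0.004137 = 102200 d
Total t = 65730 + 102200 = 168000 d

168000 days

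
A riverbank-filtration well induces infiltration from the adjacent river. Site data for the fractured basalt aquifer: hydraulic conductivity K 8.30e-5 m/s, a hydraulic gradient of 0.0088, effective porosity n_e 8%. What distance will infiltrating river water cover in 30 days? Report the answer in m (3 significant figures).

23.7 m

K = 8.30e-5 m/s × 86400 s/d = 7.171 m/d
q = Ki = 7.171 × 0.0088 = 0.06311 m/d
v = Ki/n = 7.171·0.0088/0.08 = 0.7888 m/d
L = v × T = 0.7888 × 30 = 23.66 m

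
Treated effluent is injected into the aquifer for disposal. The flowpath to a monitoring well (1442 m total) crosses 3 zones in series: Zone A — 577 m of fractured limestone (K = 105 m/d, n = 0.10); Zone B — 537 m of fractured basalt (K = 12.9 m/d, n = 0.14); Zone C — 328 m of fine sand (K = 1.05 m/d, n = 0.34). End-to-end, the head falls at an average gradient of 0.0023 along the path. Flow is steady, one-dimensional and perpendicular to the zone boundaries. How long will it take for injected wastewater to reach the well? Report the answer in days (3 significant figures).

Steady 1-D flow in series ⇒ the Darcy flux q is identical in every zone and the zone head losses add (resistances L/K in series).
Σ(L/K) = 577/105 + 537/12.9 + 328/1.05 = 5.495 + 41.63 + 312.4 = 359.5 d
K_eq = L_total / Σ(L/K) = 1442 / 359.5 = 4.011 m/d
q = K_eq · i = 4.011 × 0.0023 = 0.009225 m/d (same in every zone)
Zone A: v = q/n = 0.009225/0.10 = 0.09225 m/d → t_A = 577/0.09225 = 6254 d
Zone B: v = q/n = 0.009225/0.14 = 0.06590 m/d → t_B = 537/0.06590 = 8149 d
Zone C: v = q/n = 0.009225/0.34 = 0.02713 m/d → t_C = 328/0.02713 = 12090 d
Total t = 6254 + 8149 + 12090 = 26490 d

26500 days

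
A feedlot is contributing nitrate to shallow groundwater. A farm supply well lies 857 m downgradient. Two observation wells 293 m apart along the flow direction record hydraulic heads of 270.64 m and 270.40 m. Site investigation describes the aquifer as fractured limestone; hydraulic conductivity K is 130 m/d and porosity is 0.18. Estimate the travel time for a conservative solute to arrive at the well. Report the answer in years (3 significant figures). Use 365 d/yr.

3.97 years

Hydraulic gradient i = (270.64 − 270.40) / 293 = 0.24 / 293 = 8.191e-4
Darcy flux q = K·i = 130 × 8.191e-4 = 0.1065 m/d
v_s = q/n_e = 0.1065/0.18 = 0.5916 m/d
t = L / v = 857 / 0.5916 = 1449 d
   = 1449 / 365 = 3.97 yr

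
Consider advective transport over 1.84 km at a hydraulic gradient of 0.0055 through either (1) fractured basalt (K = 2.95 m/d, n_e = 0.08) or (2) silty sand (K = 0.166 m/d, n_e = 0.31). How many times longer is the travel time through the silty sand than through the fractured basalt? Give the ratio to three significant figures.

Unit 1 (fractured basalt): v = 2.95×0.0055/0.08 = 0.2028 m/d, t = 1840/0.2028 = 9072 d
Unit 2 (silty sand): v = 0.166×0.0055/0.31 = 0.002945 m/d, t = 1840/0.002945 = 624800 d
t(silty sand) / t(fractured basalt) = 624800/9072 = 68.9

68.9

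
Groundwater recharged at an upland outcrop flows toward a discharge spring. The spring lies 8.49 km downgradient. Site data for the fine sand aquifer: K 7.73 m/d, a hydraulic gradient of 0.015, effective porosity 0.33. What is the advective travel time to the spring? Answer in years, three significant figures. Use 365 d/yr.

66.2 years

q = Ki = 7.73 × 0.015 = 0.1160 m/d
Average linear velocity = 0.1160 / 0.33 = 0.3514 m/d
L = 8.49 km = 8490 m
t = L / v = 8490 / 0.3514 = 24160 d
   = 24160 / 365 = 66.2 yr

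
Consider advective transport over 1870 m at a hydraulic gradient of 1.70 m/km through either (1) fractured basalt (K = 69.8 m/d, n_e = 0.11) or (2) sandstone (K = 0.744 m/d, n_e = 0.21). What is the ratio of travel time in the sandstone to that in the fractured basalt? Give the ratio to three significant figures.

Unit 1 (fractured basalt): v = 69.8×0.0017/0.11 = 1.079 m/d, t = 1870/1.079 = 1734 d
Unit 2 (sandstone): v = 0.744×0.0017/0.21 = 0.006023 m/d, t = 1870/0.006023 = 310500 d
t(sandstone) / t(fractured basalt) = 310500/1734 = 179

179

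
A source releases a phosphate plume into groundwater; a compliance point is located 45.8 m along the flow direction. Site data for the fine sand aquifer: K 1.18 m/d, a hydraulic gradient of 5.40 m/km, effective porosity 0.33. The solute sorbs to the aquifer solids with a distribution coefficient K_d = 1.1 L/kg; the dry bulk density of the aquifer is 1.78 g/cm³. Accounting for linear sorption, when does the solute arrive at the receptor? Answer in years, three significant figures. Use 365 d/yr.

Specific discharge q = 1.18 × 0.0054 = 0.006372 m/d
v = Ki/n = 1.18·0.0054/0.33 = 0.01931 m/d
Retardation R = 1 + ρ_b·K_d/n = 1 + 1.78×1.1/0.33 = 6.933
Contaminant velocity v_c = v/R = 0.01931/6.933 = 0.002785 m/d
t = L/v_c = 45.8/0.002785 = 16450 d
   = 16450/365 = 45.1 yr

45.1 years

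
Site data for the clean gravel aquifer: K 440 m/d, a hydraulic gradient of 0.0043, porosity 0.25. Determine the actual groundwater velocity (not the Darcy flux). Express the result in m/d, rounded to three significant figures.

Specific discharge q = 440 × 0.0043 = 1.892 m/d
Seepage velocity v = q / n = 1.892 / 0.25 = 7.568 m/d

7.57 m/d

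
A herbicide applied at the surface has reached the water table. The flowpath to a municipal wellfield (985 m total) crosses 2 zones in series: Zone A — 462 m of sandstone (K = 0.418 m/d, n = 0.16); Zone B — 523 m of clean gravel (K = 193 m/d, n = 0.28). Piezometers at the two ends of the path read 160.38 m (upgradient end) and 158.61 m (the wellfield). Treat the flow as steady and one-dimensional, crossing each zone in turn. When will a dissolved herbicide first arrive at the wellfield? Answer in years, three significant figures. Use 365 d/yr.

Total head drop ΔH = 160.38 − 158.61 = 1.77 m
Continuity: the same q passes through each zone, so ΔH = q·Σ(L_j/K_j) — the zones act as resistances in series.
Σ(L/K) = 462/0.418 + 523/193 = 1105 + 2.710 = 1108 d
q = ΔH / Σ(L/K) = 1.77 / 1108 = 0.001598 m/d (same in every zone)
Zone A: v = q/n = 0.001598/0.16 = 0.009984 m/d → t_A = 462/0.009984 = 46270 d
Zone B: v = q/n = 0.001598/0.28 = 0.005705 m/d → t_B = 523/0.005705 = 91670 d
Total t = 46270 + 91670 = 137900 d
   = 137900 / 365 = 378 yr

378 years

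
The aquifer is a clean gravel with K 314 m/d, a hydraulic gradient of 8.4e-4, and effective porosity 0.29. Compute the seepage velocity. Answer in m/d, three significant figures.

0.910 m/d

q = Ki = 314 × 8.4e-4 = 0.2638 m/d
v_s = q/n_e = 0.2638/0.29 = 0.9095 m/d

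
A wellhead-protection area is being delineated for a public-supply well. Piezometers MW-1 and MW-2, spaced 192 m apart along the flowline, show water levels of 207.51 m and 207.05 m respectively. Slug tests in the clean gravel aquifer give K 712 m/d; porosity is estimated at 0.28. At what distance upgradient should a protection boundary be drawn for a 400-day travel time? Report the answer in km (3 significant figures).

2.44 km

Hydraulic gradient i = (207.51 − 207.05) / 192 = 0.46 / 192 = 0.002396
Specific discharge q = 712 × 0.002396 = 1.706 m/d
Seepage velocity v = q / n = 1.706 / 0.28 = 6.092 m/d
L = v × T = 6.092 × 400 = 2437 m
   = 2.44 km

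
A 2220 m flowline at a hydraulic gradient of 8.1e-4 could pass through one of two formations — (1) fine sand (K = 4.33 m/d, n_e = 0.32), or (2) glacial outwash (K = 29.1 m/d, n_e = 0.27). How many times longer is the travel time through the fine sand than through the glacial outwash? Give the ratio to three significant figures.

Unit 1 (fine sand): v = 4.33×8.1e-4/0.32 = 0.01096 m/d, t = 2220/0.01096 = 202500 d
Unit 2 (glacial outwash): v = 29.1×8.1e-4/0.27 = 0.08730 m/d, t = 2220/0.08730 = 25430 d
t(fine sand) / t(glacial outwash) = 202500/25430 = 7.97

7.97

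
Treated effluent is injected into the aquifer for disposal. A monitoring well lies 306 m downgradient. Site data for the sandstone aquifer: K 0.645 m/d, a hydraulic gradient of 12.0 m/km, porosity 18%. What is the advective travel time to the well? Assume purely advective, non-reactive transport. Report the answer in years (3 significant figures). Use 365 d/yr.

Specific discharge q = 0.645 × 0.012 = 0.007740 m/d
Seepage velocity v = q / n = 0.007740 / 0.18 = 0.04300 m/d
t = L / v = 306 / 0.04300 = 7116 d
   = 7116 / 365 = 19.5 yr

19.5 years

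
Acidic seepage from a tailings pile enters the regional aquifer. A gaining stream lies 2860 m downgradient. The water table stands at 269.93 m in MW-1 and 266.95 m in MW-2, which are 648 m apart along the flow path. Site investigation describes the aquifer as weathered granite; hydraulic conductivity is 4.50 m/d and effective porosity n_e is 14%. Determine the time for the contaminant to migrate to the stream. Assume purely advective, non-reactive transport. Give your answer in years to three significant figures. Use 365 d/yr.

Hydraulic gradient i = (269.93 − 266.95) / 648 = 2.98 / 648 = 0.004599
q = Ki = 4.50 × 0.004599 = 0.02069 m/d
v = Ki/n = 4.50·0.004599/0.14 = 0.1478 m/d
t = L / v = 2860 / 0.1478 = 19350 d
   = 19350 / 365 = 53.0 yr

53.0 years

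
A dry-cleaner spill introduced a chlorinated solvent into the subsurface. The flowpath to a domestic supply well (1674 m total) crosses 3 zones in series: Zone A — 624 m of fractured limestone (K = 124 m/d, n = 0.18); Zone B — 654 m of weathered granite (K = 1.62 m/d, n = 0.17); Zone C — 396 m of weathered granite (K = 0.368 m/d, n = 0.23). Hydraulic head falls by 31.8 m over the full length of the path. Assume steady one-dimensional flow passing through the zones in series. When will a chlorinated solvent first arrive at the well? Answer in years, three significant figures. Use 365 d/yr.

Continuity: the same q passes through each zone, so ΔH = q·Σ(L_j/K_j) — the zones act as resistances in series.
Σ(L/K) = 624/124 + 654/1.62 + 396/0.368 = 5.032 + 403.7 + 1076 = 1485 d
q = ΔH / Σ(L/K) = 31.8 / 1485 = 0.02142 m/d (same in every zone)
Zone A: v = q/n = 0.02142/0.18 = 0.1190 m/d → t_A = 624/0.1190 = 5245 d
Zone B: v = q/n = 0.02142/0.17 = 0.1260 m/d → t_B = 654/0.1260 = 5191 d
Zone C: v = q/n = 0.02142/0.23 = 0.09312 m/d → t_C = 396/0.09312 = 4253 d
Total t = 5245 + 5191 + 4253 = 14690 d
   = 14690 / 365 = 40.2 yr

40.2 years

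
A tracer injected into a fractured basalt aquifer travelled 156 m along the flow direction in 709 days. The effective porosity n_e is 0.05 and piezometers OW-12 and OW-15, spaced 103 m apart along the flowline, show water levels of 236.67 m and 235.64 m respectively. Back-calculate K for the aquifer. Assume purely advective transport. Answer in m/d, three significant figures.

Hydraulic gradient i = (236.67 − 235.64) / 103 = 1.03 / 103 = 0.01000
v = L / t = 156 / 709 = 0.2200 m/d
K = v · n / i = 0.2200 × 0.05 / 0.01000 = 1.10 m/d

1.10 m/d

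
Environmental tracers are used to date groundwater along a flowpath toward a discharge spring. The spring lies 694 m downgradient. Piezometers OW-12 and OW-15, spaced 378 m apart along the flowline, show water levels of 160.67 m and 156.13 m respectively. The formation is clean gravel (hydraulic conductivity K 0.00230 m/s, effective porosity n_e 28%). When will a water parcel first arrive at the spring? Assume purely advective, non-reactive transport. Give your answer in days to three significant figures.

Hydraulic gradient i = (160.67 − 156.13) / 378 = 4.54 / 378 = 0.01201
K = 0.00230 m/s × 86400 s/d = 198.7 m/d
Specific discharge q = 198.7 × 0.01201 = 2.387 m/d
Seepage velocity v = q / n = 2.387 / 0.28 = 8.524 m/d
t = L / v = 694 / 8.524 = 81.42 d

81.4 days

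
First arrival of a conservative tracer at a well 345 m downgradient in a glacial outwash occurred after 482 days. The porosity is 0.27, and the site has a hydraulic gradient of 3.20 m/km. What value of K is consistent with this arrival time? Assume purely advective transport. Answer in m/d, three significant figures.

v = L / t = 345 / 482 = 0.7158 m/d
K = v · n / i = 0.7158 × 0.27 / 0.0032 = 60.4 m/d

60.4 m/d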